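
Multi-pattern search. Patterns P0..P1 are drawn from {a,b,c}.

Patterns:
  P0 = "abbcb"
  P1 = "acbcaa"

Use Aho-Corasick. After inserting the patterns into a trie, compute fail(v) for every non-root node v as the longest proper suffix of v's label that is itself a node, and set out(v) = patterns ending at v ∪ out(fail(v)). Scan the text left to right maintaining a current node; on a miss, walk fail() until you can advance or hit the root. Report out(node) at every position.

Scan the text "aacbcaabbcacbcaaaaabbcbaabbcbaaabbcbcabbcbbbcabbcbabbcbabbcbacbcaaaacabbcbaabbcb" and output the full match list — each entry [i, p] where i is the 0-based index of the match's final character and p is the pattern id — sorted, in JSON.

Construct AC machine:
Trie (insert patterns):
  n0 'ε': a→1
  n1 'a': b→2 c→6
  n2 'ab': b→3
  n3 'abb': c→4
  n4 'abbc': b→5
  n5 'abbcb': ·  ←P0
  n6 'ac': b→7
  n7 'acb': c→8
  n8 'acbc': a→9
  n9 'acbca': a→10
  n10 'acbcaa': ·  ←P1

BFS fail/out derivation:
  n1('a'): parent n0 fail=0; on 'a' 0 → fail=0;  out ∅∪∅=∅
  n2('ab'): parent n1 fail=0; on 'b' 0 → fail=0;  out ∅∪∅=∅
  n6('ac'): parent n1 fail=0; on 'c' 0 → fail=0;  out ∅∪∅=∅
  n3('abb'): parent n2 fail=0; on 'b' 0 → fail=0;  out ∅∪∅=∅
  n7('acb'): parent n6 fail=0; on 'b' 0 → fail=0;  out ∅∪∅=∅
  n4('abbc'): parent n3 fail=0; on 'c' 0 → fail=0;  out ∅∪∅=∅
  n8('acbc'): parent n7 fail=0; on 'c' 0 → fail=0;  out ∅∪∅=∅
  n5('abbcb'): parent n4 fail=0; on 'b' 0 → fail=0;  out {0}∪∅={0}
  n9('acbca'): parent n8 fail=0; on 'a' 0 → fail=1;  out ∅∪∅=∅
  n10('acbcaa'): parent n9 fail=1; on 'a' 1→0 → fail=1;  out {1}∪∅={1}

Run:
pos 0 'a': at 1
pos 1 'a': at 1 ·f
pos 2 'c': at 6
pos 3 'b': at 7
pos 4 'c': at 8
pos 5 'a': at 9
pos 6 'a': at 10  ** P1@[1:6]
pos 7 'b': at 2 ·f
pos 8 'b': at 3
pos 9 'c': at 4
pos 10 'a': at 1 ·f
pos 11 'c': at 6
pos 12 'b': at 7
pos 13 'c': at 8
pos 14 'a': at 9
pos 15 'a': at 10  ** P1@[10:15]
pos 16 'a': at 1 ·f
pos 17 'a': at 1 ·f
pos 18 'a': at 1 ·f
pos 19 'b': at 2
pos 20 'b': at 3
pos 21 'c': at 4
pos 22 'b': at 5  ** P0@[18:22]
pos 23 'a': at 1 ·f
pos 24 'a': at 1 ·f
pos 25 'b': at 2
pos 26 'b': at 3
pos 27 'c': at 4
pos 28 'b': at 5  ** P0@[24:28]
pos 29 'a': at 1 ·f
pos 30 'a': at 1 ·f
pos 31 'a': at 1 ·f
pos 32 'b': at 2
pos 33 'b': at 3
pos 34 'c': at 4
pos 35 'b': at 5  ** P0@[31:35]
pos 36 'c': at 0 ·f
pos 37 'a': at 1
pos 38 'b': at 2
pos 39 'b': at 3
pos 40 'c': at 4
pos 41 'b': at 5  ** P0@[37:41]
pos 42 'b': at 0 ·f
pos 43 'b': at 0
pos 44 'c': at 0
pos 45 'a': at 1
pos 46 'b': at 2
pos 47 'b': at 3
pos 48 'c': at 4
pos 49 'b': at 5  ** P0@[45:49]
pos 50 'a': at 1 ·f
pos 51 'b': at 2
pos 52 'b': at 3
pos 53 'c': at 4
pos 54 'b': at 5  ** P0@[50:54]
pos 55 'a': at 1 ·f
pos 56 'b': at 2
pos 57 'b': at 3
pos 58 'c': at 4
pos 59 'b': at 5  ** P0@[55:59]
pos 60 'a': at 1 ·f
pos 61 'c': at 6
pos 62 'b': at 7
pos 63 'c': at 8
pos 64 'a': at 9
pos 65 'a': at 10  ** P1@[60:65]
pos 66 'a': at 1 ·f
pos 67 'a': at 1 ·f
pos 68 'c': at 6
pos 69 'a': at 1 ·f
pos 70 'b': at 2
pos 71 'b': at 3
pos 72 'c': at 4
pos 73 'b': at 5  ** P0@[69:73]
pos 74 'a': at 1 ·f
pos 75 'a': at 1 ·f
pos 76 'b': at 2
pos 77 'b': at 3
pos 78 'c': at 4
pos 79 'b': at 5  ** P0@[75:79]

Matches: [[6,1],[15,1],[22,0],[28,0],[35,0],[41,0],[49,0],[54,0],[59,0],[65,1],[73,0],[79,0]]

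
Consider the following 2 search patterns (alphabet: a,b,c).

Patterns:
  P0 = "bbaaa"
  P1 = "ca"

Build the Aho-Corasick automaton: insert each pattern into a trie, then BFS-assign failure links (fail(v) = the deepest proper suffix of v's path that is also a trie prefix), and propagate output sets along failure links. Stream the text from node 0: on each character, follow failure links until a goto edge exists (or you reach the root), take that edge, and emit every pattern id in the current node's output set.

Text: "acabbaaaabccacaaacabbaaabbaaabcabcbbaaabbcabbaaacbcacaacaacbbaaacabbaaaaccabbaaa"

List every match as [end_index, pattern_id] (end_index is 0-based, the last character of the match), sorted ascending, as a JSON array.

Build:
Trie (insert patterns):
  n0 'ε': b→1 c→6
  n1 'b': b→2
  n2 'bb': a→3
  n3 'bba': a→4
  n4 'bbaa': a→5
  n5 'bbaaa': ·  ←P0
  n6 'c': a→7
  n7 'ca': ·  ←P1

Failure links (BFS by depth):
  fail(1) 'b': from fail(0)=0 chase 'b': 0 ⇒ 0;  out=∅∪out(0)=∅
  fail(6) 'c': from fail(0)=0 chase 'c': 0 ⇒ 0;  out=∅∪out(0)=∅
  fail(2) 'bb': from fail(1)=0 chase 'b': 0 ⇒ 1;  out=∅∪out(1)=∅
  fail(7) 'ca': from fail(6)=0 chase 'a': 0 ⇒ 0;  out={1}∪out(0)={1}
  fail(3) 'bba': from fail(2)=1 chase 'a': 1→0 ⇒ 0;  out=∅∪out(0)=∅
  fail(4) 'bbaa': from fail(3)=0 chase 'a': 0 ⇒ 0;  out=∅∪out(0)=∅
  fail(5) 'bbaaa': from fail(4)=0 chase 'a': 0 ⇒ 0;  out={0}∪out(0)={0}

Scan:
i=0 'a': node 0→0
i=1 'c': node 0→6
i=2 'a': node 6→7  emit P1@[1:2]
i=3 'b': node 7→1 (fail-walked)
i=4 'b': node 1→2
i=5 'a': node 2→3
i=6 'a': node 3→4
i=7 'a': node 4→5  emit P0@[3:7]
i=8 'a': node 5→0 (fail-walked)
i=9 'b': node 0→1
i=10 'c': node 1→6 (fail-walked)
i=11 'c': node 6→6 (fail-walked)
i=12 'a': node 6→7  emit P1@[11:12]
i=13 'c': node 7→6 (fail-walked)
i=14 'a': node 6→7  emit P1@[13:14]
i=15 'a': node 7→0 (fail-walked)
i=16 'a': node 0→0
i=17 'c': node 0→6
i=18 'a': node 6→7  emit P1@[17:18]
i=19 'b': node 7→1 (fail-walked)
i=20 'b': node 1→2
i=21 'a': node 2→3
i=22 'a': node 3→4
i=23 'a': node 4→5  emit P0@[19:23]
i=24 'b': node 5→1 (fail-walked)
i=25 'b': node 1→2
i=26 'a': node 2→3
i=27 'a': node 3→4
i=28 'a': node 4→5  emit P0@[24:28]
i=29 'b': node 5→1 (fail-walked)
i=30 'c': node 1→6 (fail-walked)
i=31 'a': node 6→7  emit P1@[30:31]
i=32 'b': node 7→1 (fail-walked)
i=33 'c': node 1→6 (fail-walked)
i=34 'b': node 6→1 (fail-walked)
i=35 'b': node 1→2
i=36 'a': node 2→3
i=37 'a': node 3→4
i=38 'a': node 4→5  emit P0@[34:38]
i=39 'b': node 5→1 (fail-walked)
i=40 'b': node 1→2
i=41 'c': node 2→6 (fail-walked)
i=42 'a': node 6→7  emit P1@[41:42]
i=43 'b': node 7→1 (fail-walked)
i=44 'b': node 1→2
i=45 'a': node 2→3
i=46 'a': node 3→4
i=47 'a': node 4→5  emit P0@[43:47]
i=48 'c': node 5→6 (fail-walked)
i=49 'b': node 6→1 (fail-walked)
i=50 'c': node 1→6 (fail-walked)
i=51 'a': node 6→7  emit P1@[50:51]
i=52 'c': node 7→6 (fail-walked)
i=53 'a': node 6→7  emit P1@[52:53]
i=54 'a': node 7→0 (fail-walked)
i=55 'c': node 0→6
i=56 'a': node 6→7  emit P1@[55:56]
i=57 'a': node 7→0 (fail-walked)
i=58 'c': node 0→6
i=59 'b': node 6→1 (fail-walked)
i=60 'b': node 1→2
i=61 'a': node 2→3
i=62 'a': node 3→4
i=63 'a': node 4→5  emit P0@[59:63]
i=64 'c': node 5→6 (fail-walked)
i=65 'a': node 6→7  emit P1@[64:65]
i=66 'b': node 7→1 (fail-walked)
i=67 'b': node 1→2
i=68 'a': node 2→3
i=69 'a': node 3→4
i=70 'a': node 4→5  emit P0@[66:70]
i=71 'a': node 5→0 (fail-walked)
i=72 'c': node 0→6
i=73 'c': node 6→6 (fail-walked)
i=74 'a': node 6→7  emit P1@[73:74]
i=75 'b': node 7→1 (fail-walked)
i=76 'b': node 1→2
i=77 'a': node 2→3
i=78 'a': node 3→4
i=79 'a': node 4→5  emit P0@[75:79]

Result: [[2,1],[7,0],[12,1],[14,1],[18,1],[23,0],[28,0],[31,1],[38,0],[42,1],[47,0],[51,1],[53,1],[56,1],[63,0],[65,1],[70,0],[74,1],[79,0]]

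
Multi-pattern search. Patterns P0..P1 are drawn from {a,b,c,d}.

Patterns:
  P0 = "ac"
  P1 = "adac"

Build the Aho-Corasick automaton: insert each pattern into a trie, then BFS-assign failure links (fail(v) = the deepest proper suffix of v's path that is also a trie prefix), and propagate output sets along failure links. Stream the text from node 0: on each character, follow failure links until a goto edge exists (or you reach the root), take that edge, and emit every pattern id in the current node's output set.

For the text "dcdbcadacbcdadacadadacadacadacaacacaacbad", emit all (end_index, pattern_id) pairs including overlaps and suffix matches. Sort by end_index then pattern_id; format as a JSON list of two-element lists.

Build automaton:
Trie nodes:
  n0 'ε': a→1
  n1 'a': c→2 d→3
  n2 'ac': ·  [P0 ends]
  n3 'ad': a→4
  n4 'ada': c→5
  n5 'adac': ·  [P1 ends]

BFS fail/out derivation:
  fail(1) 'a': from fail(0)=0 chase 'a': 0 ⇒ 0;  out=∅∪out(0)=∅
  fail(2) 'ac': from fail(1)=0 chase 'c': 0 ⇒ 0;  out={0}∪out(0)={0}
  fail(3) 'ad': from fail(1)=0 chase 'd': 0 ⇒ 0;  out=∅∪out(0)=∅
  fail(4) 'ada': from fail(3)=0 chase 'a': 0 ⇒ 1;  out=∅∪out(1)=∅
  fail(5) 'adac': from fail(4)=1 chase 'c': 1 ⇒ 2;  out={1}∪out(2)={0,1}

Scan:
pos 0 'd': at 0
pos 1 'c': at 0
pos 2 'd': at 0
pos 3 'b': at 0
pos 4 'c': at 0
pos 5 'a': at 1
pos 6 'd': at 3
pos 7 'a': at 4
pos 8 'c': at 5  emit P0@[7:8],P1@[5:8]
pos 9 'b': at 0 ·f
pos 10 'c': at 0
pos 11 'd': at 0
pos 12 'a': at 1
pos 13 'd': at 3
pos 14 'a': at 4
pos 15 'c': at 5  emit P0@[14:15],P1@[12:15]
pos 16 'a': at 1 ·f
pos 17 'd': at 3
pos 18 'a': at 4
pos 19 'd': at 3 ·f
pos 20 'a': at 4
pos 21 'c': at 5  emit P0@[20:21],P1@[18:21]
pos 22 'a': at 1 ·f
pos 23 'd': at 3
pos 24 'a': at 4
pos 25 'c': at 5  emit P0@[24:25],P1@[22:25]
pos 26 'a': at 1 ·f
pos 27 'd': at 3
pos 28 'a': at 4
pos 29 'c': at 5  emit P0@[28:29],P1@[26:29]
pos 30 'a': at 1 ·f
pos 31 'a': at 1 ·f
pos 32 'c': at 2  emit P0@[31:32]
pos 33 'a': at 1 ·f
pos 34 'c': at 2  emit P0@[33:34]
pos 35 'a': at 1 ·f
pos 36 'a': at 1 ·f
pos 37 'c': at 2  emit P0@[36:37]
pos 38 'b': at 0 ·f
pos 39 'a': at 1
pos 40 'd': at 3

All matches (sorted): [[8,0],[8,1],[15,0],[15,1],[21,0],[21,1],[25,0],[25,1],[29,0],[29,1],[32,0],[34,0],[37,0]]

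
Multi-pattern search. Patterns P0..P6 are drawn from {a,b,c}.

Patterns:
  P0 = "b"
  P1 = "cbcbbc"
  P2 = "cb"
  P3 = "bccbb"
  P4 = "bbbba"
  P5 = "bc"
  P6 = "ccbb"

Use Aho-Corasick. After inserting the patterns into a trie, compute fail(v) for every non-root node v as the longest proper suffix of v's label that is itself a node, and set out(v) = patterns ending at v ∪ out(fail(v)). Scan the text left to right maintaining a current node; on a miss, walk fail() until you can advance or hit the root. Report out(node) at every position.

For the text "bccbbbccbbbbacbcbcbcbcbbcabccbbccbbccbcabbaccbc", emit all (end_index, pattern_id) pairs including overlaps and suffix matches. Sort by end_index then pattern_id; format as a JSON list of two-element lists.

Build:
Trie (insert patterns):
  0='ε' goto b→1 c→2
  1='b' goto b→12 c→8  ←P0
  2='c' goto b→3 c→16
  3='cb' goto c→4  ←P2
  4='cbc' goto b→5
  5='cbcb' goto b→6
  6='cbcbb' goto c→7
  7='cbcbbc' goto ·  ←P1
  8='bc' goto c→9  ←P5
  9='bcc' goto b→10
  10='bccb' goto b→11
  11='bccbb' goto ·  ←P3
  12='bb' goto b→13
  13='bbb' goto b→14
  14='bbbb' goto a→15
  15='bbbba' goto ·  ←P4
  16='cc' goto b→17
  17='ccb' goto b→18
  18='ccbb' goto ·  ←P6

Failure links (BFS by depth):
  n1('b'): parent n0 fail=0; on 'b' 0 → fail=0;  out {0}∪∅={0}
  n2('c'): parent n0 fail=0; on 'c' 0 → fail=0;  out ∅∪∅=∅
  n3('cb'): parent n2 fail=0; on 'b' 0 → fail=1;  out {2}∪{0}={0,2}
  n8('bc'): parent n1 fail=0; on 'c' 0 → fail=2;  out {5}∪∅={5}
  n12('bb'): parent n1 fail=0; on 'b' 0 → fail=1;  out ∅∪{0}={0}
  n16('cc'): parent n2 fail=0; on 'c' 0 → fail=2;  out ∅∪∅=∅
  n4('cbc'): parent n3 fail=1; on 'c' 1 → fail=8;  out ∅∪{5}={5}
  n9('bcc'): parent n8 fail=2; on 'c' 2 → fail=16;  out ∅∪∅=∅
  n13('bbb'): parent n12 fail=1; on 'b' 1 → fail=12;  out ∅∪{0}={0}
  n17('ccb'): parent n16 fail=2; on 'b' 2 → fail=3;  out ∅∪{0,2}={0,2}
  n5('cbcb'): parent n4 fail=8; on 'b' 8→2 → fail=3;  out ∅∪{0,2}={0,2}
  n10('bccb'): parent n9 fail=16; on 'b' 16 → fail=17;  out ∅∪{0,2}={0,2}
  n14('bbbb'): parent n13 fail=12; on 'b' 12 → fail=13;  out ∅∪{0}={0}
  n18('ccbb'): parent n17 fail=3; on 'b' 3→1 → fail=12;  out {6}∪{0}={0,6}
  n6('cbcbb'): parent n5 fail=3; on 'b' 3→1 → fail=12;  out ∅∪{0}={0}
  n11('bccbb'): parent n10 fail=17; on 'b' 17 → fail=18;  out {3}∪{0,6}={0,3,6}
  n15('bbbba'): parent n14 fail=13; on 'a' 13→12→1→0 → fail=0;  out {4}∪∅={4}
  n7('cbcbbc'): parent n6 fail=12; on 'c' 12→1 → fail=8;  out {1}∪{5}={1,5}

Text stream:
[0] read 'b'  n0⇒n1  ** P0@[0:0]
[1] read 'c'  n1⇒n8  ** P5@[0:1]
[2] read 'c'  n8⇒n9
[3] read 'b'  n9⇒n10  ** P0@[3:3],P2@[2:3]
[4] read 'b'  n10⇒n11  ** P0@[4:4],P3@[0:4],P6@[1:4]
[5] read 'b'  n11⇒n13 (fail-walked)  ** P0@[5:5]
[6] read 'c'  n13⇒n8 (fail-walked)  ** P5@[5:6]
[7] read 'c'  n8⇒n9
[8] read 'b'  n9⇒n10  ** P0@[8:8],P2@[7:8]
[9] read 'b'  n10⇒n11  ** P0@[9:9],P3@[5:9],P6@[6:9]
[10] read 'b'  n11⇒n13 (fail-walked)  ** P0@[10:10]
[11] read 'b'  n13⇒n14  ** P0@[11:11]
[12] read 'a'  n14⇒n15  ** P4@[8:12]
[13] read 'c'  n15⇒n2 (fail-walked)
[14] read 'b'  n2⇒n3  ** P0@[14:14],P2@[13:14]
[15] read 'c'  n3⇒n4  ** P5@[14:15]
[16] read 'b'  n4⇒n5  ** P0@[16:16],P2@[15:16]
[17] read 'c'  n5⇒n4 (fail-walked)  ** P5@[16:17]
[18] read 'b'  n4⇒n5  ** P0@[18:18],P2@[17:18]
[19] read 'c'  n5⇒n4 (fail-walked)  ** P5@[18:19]
[20] read 'b'  n4⇒n5  ** P0@[20:20],P2@[19:20]
[21] read 'c'  n5⇒n4 (fail-walked)  ** P5@[20:21]
[22] read 'b'  n4⇒n5  ** P0@[22:22],P2@[21:22]
[23] read 'b'  n5⇒n6  ** P0@[23:23]
[24] read 'c'  n6⇒n7  ** P1@[19:24],P5@[23:24]
[25] read 'a'  n7⇒n0 (fail-walked)
[26] read 'b'  n0⇒n1  ** P0@[26:26]
[27] read 'c'  n1⇒n8  ** P5@[26:27]
[28] read 'c'  n8⇒n9
[29] read 'b'  n9⇒n10  ** P0@[29:29],P2@[28:29]
[30] read 'b'  n10⇒n11  ** P0@[30:30],P3@[26:30],P6@[27:30]
[31] read 'c'  n11⇒n8 (fail-walked)  ** P5@[30:31]
[32] read 'c'  n8⇒n9
[33] read 'b'  n9⇒n10  ** P0@[33:33],P2@[32:33]
[34] read 'b'  n10⇒n11  ** P0@[34:34],P3@[30:34],P6@[31:34]
[35] read 'c'  n11⇒n8 (fail-walked)  ** P5@[34:35]
[36] read 'c'  n8⇒n9
[37] read 'b'  n9⇒n10  ** P0@[37:37],P2@[36:37]
[38] read 'c'  n10⇒n4 (fail-walked)  ** P5@[37:38]
[39] read 'a'  n4⇒n0 (fail-walked)
[40] read 'b'  n0⇒n1  ** P0@[40:40]
[41] read 'b'  n1⇒n12  ** P0@[41:41]
[42] read 'a'  n12⇒n0 (fail-walked)
[43] read 'c'  n0⇒n2
[44] read 'c'  n2⇒n16
[45] read 'b'  n16⇒n17  ** P0@[45:45],P2@[44:45]
[46] read 'c'  n17⇒n4 (fail-walked)  ** P5@[45:46]

Matches: [[0,0],[1,5],[3,0],[3,2],[4,0],[4,3],[4,6],[5,0],[6,5],[8,0],[8,2],[9,0],[9,3],[9,6],[10,0],[11,0],[12,4],[14,0],[14,2],[15,5],[16,0],[16,2],[17,5],[18,0],[18,2],[19,5],[20,0],[20,2],[21,5],[22,0],[22,2],[23,0],[24,1],[24,5],[26,0],[27,5],[29,0],[29,2],[30,0],[30,3],[30,6],[31,5],[33,0],[33,2],[34,0],[34,3],[34,6],[35,5],[37,0],[37,2],[38,5],[40,0],[41,0],[45,0],[45,2],[46,5]]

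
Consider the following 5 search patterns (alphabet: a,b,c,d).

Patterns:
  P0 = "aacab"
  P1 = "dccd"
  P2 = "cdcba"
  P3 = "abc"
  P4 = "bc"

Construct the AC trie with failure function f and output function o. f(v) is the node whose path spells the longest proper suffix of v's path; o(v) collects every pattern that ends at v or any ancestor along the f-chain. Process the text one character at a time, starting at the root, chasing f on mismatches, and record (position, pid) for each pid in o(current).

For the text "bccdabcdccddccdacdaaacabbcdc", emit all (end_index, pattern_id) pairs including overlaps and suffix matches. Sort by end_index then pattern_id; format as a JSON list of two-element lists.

Construct AC machine:
Trie (insert patterns):
  n0 'ε': a→1 b→17 c→10 d→6
  n1 'a': a→2 b→15
  n2 'aa': c→3
  n3 'aac': a→4
  n4 'aaca': b→5
  n5 'aacab': ·  [P0 ends]
  n6 'd': c→7
  n7 'dc': c→8
  n8 'dcc': d→9
  n9 'dccd': ·  [P1 ends]
  n10 'c': d→11
  n11 'cd': c→12
  n12 'cdc': b→13
  n13 'cdcb': a→14
  n14 'cdcba': ·  [P2 ends]
  n15 'ab': c→16
  n16 'abc': ·  [P3 ends]
  n17 'b': c→18
  n18 'bc': ·  [P4 ends]

Failure links (BFS by depth):
  n1('a'): parent n0 fail=0; on 'a' 0 → fail=0;  out ∅∪∅=∅
  n6('d'): parent n0 fail=0; on 'd' 0 → fail=0;  out ∅∪∅=∅
  n10('c'): parent n0 fail=0; on 'c' 0 → fail=0;  out ∅∪∅=∅
  n17('b'): parent n0 fail=0; on 'b' 0 → fail=0;  out ∅∪∅=∅
  n2('aa'): parent n1 fail=0; on 'a' 0 → fail=1;  out ∅∪∅=∅
  n7('dc'): parent n6 fail=0; on 'c' 0 → fail=10;  out ∅∪∅=∅
  n11('cd'): parent n10 fail=0; on 'd' 0 → fail=6;  out ∅∪∅=∅
  n15('ab'): parent n1 fail=0; on 'b' 0 → fail=17;  out ∅∪∅=∅
  n18('bc'): parent n17 fail=0; on 'c' 0 → fail=10;  out {4}∪∅={4}
  n3('aac'): parent n2 fail=1; on 'c' 1→0 → fail=10;  out ∅∪∅=∅
  n8('dcc'): parent n7 fail=10; on 'c' 10→0 → fail=10;  out ∅∪∅=∅
  n12('cdc'): parent n11 fail=6; on 'c' 6 → fail=7;  out ∅∪∅=∅
  n16('abc'): parent n15 fail=17; on 'c' 17 → fail=18;  out {3}∪{4}={3,4}
  n4('aaca'): parent n3 fail=10; on 'a' 10→0 → fail=1;  out ∅∪∅=∅
  n9('dccd'): parent n8 fail=10; on 'd' 10 → fail=11;  out {1}∪∅={1}
  n13('cdcb'): parent n12 fail=7; on 'b' 7→10→0 → fail=17;  out ∅∪∅=∅
  n5('aacab'): parent n4 fail=1; on 'b' 1 → fail=15;  out {0}∪∅={0}
  n14('cdcba'): parent n13 fail=17; on 'a' 17→0 → fail=1;  out {2}∪∅={2}

Run:
pos 0 'b': at 17
pos 1 'c': at 18  ** P4@[0:1]
pos 2 'c': at 10 (via fail)
pos 3 'd': at 11
pos 4 'a': at 1 (via fail)
pos 5 'b': at 15
pos 6 'c': at 16  ** P3@[4:6],P4@[5:6]
pos 7 'd': at 11 (via fail)
pos 8 'c': at 12
pos 9 'c': at 8 (via fail)
pos 10 'd': at 9  ** P1@[7:10]
pos 11 'd': at 6 (via fail)
pos 12 'c': at 7
pos 13 'c': at 8
pos 14 'd': at 9  ** P1@[11:14]
pos 15 'a': at 1 (via fail)
pos 16 'c': at 10 (via fail)
pos 17 'd': at 11
pos 18 'a': at 1 (via fail)
pos 19 'a': at 2
pos 20 'a': at 2 (via fail)
pos 21 'c': at 3
pos 22 'a': at 4
pos 23 'b': at 5  ** P0@[19:23]
pos 24 'b': at 17 (via fail)
pos 25 'c': at 18  ** P4@[24:25]
pos 26 'd': at 11 (via fail)
pos 27 'c': at 12

Matches: [[1,4],[6,3],[6,4],[10,1],[14,1],[23,0],[25,4]]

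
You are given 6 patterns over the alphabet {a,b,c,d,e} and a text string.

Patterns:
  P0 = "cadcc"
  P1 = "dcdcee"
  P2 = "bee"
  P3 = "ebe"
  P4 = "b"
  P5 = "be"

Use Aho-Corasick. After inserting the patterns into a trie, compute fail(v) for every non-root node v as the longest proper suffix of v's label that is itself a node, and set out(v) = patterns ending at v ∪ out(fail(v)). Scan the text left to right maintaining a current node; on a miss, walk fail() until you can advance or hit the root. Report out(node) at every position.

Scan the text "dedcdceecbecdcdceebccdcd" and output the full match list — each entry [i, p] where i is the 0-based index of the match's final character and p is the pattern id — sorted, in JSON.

Build:
Trie nodes:
  n0 'ε': b→12 c→1 d→6 e→15
  n1 'c': a→2
  n2 'ca': d→3
  n3 'cad': c→4
  n4 'cadc': c→5
  n5 'cadcc': ·  ←P0
  n6 'd': c→7
  n7 'dc': d→8
  n8 'dcd': c→9
  n9 'dcdc': e→10
  n10 'dcdce': e→11
  n11 'dcdcee': ·  ←P1
  n12 'b': e→13  ←P4
  n13 'be': e→14  ←P5
  n14 'bee': ·  ←P2
  n15 'e': b→16
  n16 'eb': e→17
  n17 'ebe': ·  ←P3

BFS fail/out derivation:
  n1('c'): parent n0 fail=0; on 'c' 0 → fail=0;  out ∅∪∅=∅
  n6('d'): parent n0 fail=0; on 'd' 0 → fail=0;  out ∅∪∅=∅
  n12('b'): parent n0 fail=0; on 'b' 0 → fail=0;  out {4}∪∅={4}
  n15('e'): parent n0 fail=0; on 'e' 0 → fail=0;  out ∅∪∅=∅
  n2('ca'): parent n1 fail=0; on 'a' 0 → fail=0;  out ∅∪∅=∅
  n7('dc'): parent n6 fail=0; on 'c' 0 → fail=1;  out ∅∪∅=∅
  n13('be'): parent n12 fail=0; on 'e' 0 → fail=15;  out {5}∪∅={5}
  n16('eb'): parent n15 fail=0; on 'b' 0 → fail=12;  out ∅∪{4}={4}
  n3('cad'): parent n2 fail=0; on 'd' 0 → fail=6;  out ∅∪∅=∅
  n8('dcd'): parent n7 fail=1; on 'd' 1→0 → fail=6;  out ∅∪∅=∅
  n14('bee'): parent n13 fail=15; on 'e' 15→0 → fail=15;  out {2}∪∅={2}
  n17('ebe'): parent n16 fail=12; on 'e' 12 → fail=13;  out {3}∪{5}={3,5}
  n4('cadc'): parent n3 fail=6; on 'c' 6 → fail=7;  out ∅∪∅=∅
  n9('dcdc'): parent n8 fail=6; on 'c' 6 → fail=7;  out ∅∪∅=∅
  n5('cadcc'): parent n4 fail=7; on 'c' 7→1→0 → fail=1;  out {0}∪∅={0}
  n10('dcdce'): parent n9 fail=7; on 'e' 7→1→0 → fail=15;  out ∅∪∅=∅
  n11('dcdcee'): parent n10 fail=15; on 'e' 15→0 → fail=15;  out {1}∪∅={1}

Scan:
i=0 'd': node 0→6
i=1 'e': node 6→15 ·f
i=2 'd': node 15→6 ·f
i=3 'c': node 6→7
i=4 'd': node 7→8
i=5 'c': node 8→9
i=6 'e': node 9→10
i=7 'e': node 10→11  ** P1@[2:7]
i=8 'c': node 11→1 ·f
i=9 'b': node 1→12 ·f  ** P4@[9:9]
i=10 'e': node 12→13  ** P5@[9:10]
i=11 'c': node 13→1 ·f
i=12 'd': node 1→6 ·f
i=13 'c': node 6→7
i=14 'd': node 7→8
i=15 'c': node 8→9
i=16 'e': node 9→10
i=17 'e': node 10→11  ** P1@[12:17]
i=18 'b': node 11→16 ·f  ** P4@[18:18]
i=19 'c': node 16→1 ·f
i=20 'c': node 1→1 ·f
i=21 'd': node 1→6 ·f
i=22 'c': node 6→7
i=23 'd': node 7→8

All matches (sorted): [[7,1],[9,4],[10,5],[17,1],[18,4]]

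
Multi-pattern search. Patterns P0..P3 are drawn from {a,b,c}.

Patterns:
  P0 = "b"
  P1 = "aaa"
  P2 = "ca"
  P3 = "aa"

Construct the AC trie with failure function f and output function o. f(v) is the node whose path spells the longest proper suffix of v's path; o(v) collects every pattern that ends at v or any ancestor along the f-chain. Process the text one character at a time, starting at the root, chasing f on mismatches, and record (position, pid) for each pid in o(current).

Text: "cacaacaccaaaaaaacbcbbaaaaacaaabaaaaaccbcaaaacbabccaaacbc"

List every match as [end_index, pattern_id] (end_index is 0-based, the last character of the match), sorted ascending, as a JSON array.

Build automaton:
Trie (insert patterns):
  n0 'ε': a→2 b→1 c→5
  n1 'b': ·  ←P0
  n2 'a': a→3
  n3 'aa': a→4  ←P3
  n4 'aaa': ·  ←P1
  n5 'c': a→6
  n6 'ca': ·  ←P2

Failure links (BFS by depth):
  fail(1) 'b': from fail(0)=0 chase 'b': 0 ⇒ 0;  out={0}∪out(0)={0}
  fail(2) 'a': from fail(0)=0 chase 'a': 0 ⇒ 0;  out=∅∪out(0)=∅
  fail(5) 'c': from fail(0)=0 chase 'c': 0 ⇒ 0;  out=∅∪out(0)=∅
  fail(3) 'aa': from fail(2)=0 chase 'a': 0 ⇒ 2;  out={3}∪out(2)={3}
  fail(6) 'ca': from fail(5)=0 chase 'a': 0 ⇒ 2;  out={2}∪out(2)={2}
  fail(4) 'aaa': from fail(3)=2 chase 'a': 2 ⇒ 3;  out={1}∪out(3)={1,3}

Text stream:
[0] read 'c'  n0⇒n5
[1] read 'a'  n5⇒n6  ** P2@[0:1]
[2] read 'c'  n6⇒n5 (via fail)
[3] read 'a'  n5⇒n6  ** P2@[2:3]
[4] read 'a'  n6⇒n3 (via fail)  ** P3@[3:4]
[5] read 'c'  n3⇒n5 (via fail)
[6] read 'a'  n5⇒n6  ** P2@[5:6]
[7] read 'c'  n6⇒n5 (via fail)
[8] read 'c'  n5⇒n5 (via fail)
[9] read 'a'  n5⇒n6  ** P2@[8:9]
[10] read 'a'  n6⇒n3 (via fail)  ** P3@[9:10]
[11] read 'a'  n3⇒n4  ** P1@[9:11],P3@[10:11]
[12] read 'a'  n4⇒n4 (via fail)  ** P1@[10:12],P3@[11:12]
[13] read 'a'  n4⇒n4 (via fail)  ** P1@[11:13],P3@[12:13]
[14] read 'a'  n4⇒n4 (via fail)  ** P1@[12:14],P3@[13:14]
[15] read 'a'  n4⇒n4 (via fail)  ** P1@[13:15],P3@[14:15]
[16] read 'c'  n4⇒n5 (via fail)
[17] read 'b'  n5⇒n1 (via fail)  ** P0@[17:17]
[18] read 'c'  n1⇒n5 (via fail)
[19] read 'b'  n5⇒n1 (via fail)  ** P0@[19:19]
[20] read 'b'  n1⇒n1 (via fail)  ** P0@[20:20]
[21] read 'a'  n1⇒n2 (via fail)
[22] read 'a'  n2⇒n3  ** P3@[21:22]
[23] read 'a'  n3⇒n4  ** P1@[21:23],P3@[22:23]
[24] read 'a'  n4⇒n4 (via fail)  ** P1@[22:24],P3@[23:24]
[25] read 'a'  n4⇒n4 (via fail)  ** P1@[23:25],P3@[24:25]
[26] read 'c'  n4⇒n5 (via fail)
[27] read 'a'  n5⇒n6  ** P2@[26:27]
[28] read 'a'  n6⇒n3 (via fail)  ** P3@[27:28]
[29] read 'a'  n3⇒n4  ** P1@[27:29],P3@[28:29]
[30] read 'b'  n4⇒n1 (via fail)  ** P0@[30:30]
[31] read 'a'  n1⇒n2 (via fail)
[32] read 'a'  n2⇒n3  ** P3@[31:32]
[33] read 'a'  n3⇒n4  ** P1@[31:33],P3@[32:33]
[34] read 'a'  n4⇒n4 (via fail)  ** P1@[32:34],P3@[33:34]
[35] read 'a'  n4⇒n4 (via fail)  ** P1@[33:35],P3@[34:35]
[36] read 'c'  n4⇒n5 (via fail)
[37] read 'c'  n5⇒n5 (via fail)
[38] read 'b'  n5⇒n1 (via fail)  ** P0@[38:38]
[39] read 'c'  n1⇒n5 (via fail)
[40] read 'a'  n5⇒n6  ** P2@[39:40]
[41] read 'a'  n6⇒n3 (via fail)  ** P3@[40:41]
[42] read 'a'  n3⇒n4  ** P1@[40:42],P3@[41:42]
[43] read 'a'  n4⇒n4 (via fail)  ** P1@[41:43],P3@[42:43]
[44] read 'c'  n4⇒n5 (via fail)
[45] read 'b'  n5⇒n1 (via fail)  ** P0@[45:45]
[46] read 'a'  n1⇒n2 (via fail)
[47] read 'b'  n2⇒n1 (via fail)  ** P0@[47:47]
[48] read 'c'  n1⇒n5 (via fail)
[49] read 'c'  n5⇒n5 (via fail)
[50] read 'a'  n5⇒n6  ** P2@[49:50]
[51] read 'a'  n6⇒n3 (via fail)  ** P3@[50:51]
[52] read 'a'  n3⇒n4  ** P1@[50:52],P3@[51:52]
[53] read 'c'  n4⇒n5 (via fail)
[54] read 'b'  n5⇒n1 (via fail)  ** P0@[54:54]
[55] read 'c'  n1⇒n5 (via fail)

Matches: [[1,2],[3,2],[4,3],[6,2],[9,2],[10,3],[11,1],[11,3],[12,1],[12,3],[13,1],[13,3],[14,1],[14,3],[15,1],[15,3],[17,0],[19,0],[20,0],[22,3],[23,1],[23,3],[24,1],[24,3],[25,1],[25,3],[27,2],[28,3],[29,1],[29,3],[30,0],[32,3],[33,1],[33,3],[34,1],[34,3],[35,1],[35,3],[38,0],[40,2],[41,3],[42,1],[42,3],[43,1],[43,3],[45,0],[47,0],[50,2],[51,3],[52,1],[52,3],[54,0]]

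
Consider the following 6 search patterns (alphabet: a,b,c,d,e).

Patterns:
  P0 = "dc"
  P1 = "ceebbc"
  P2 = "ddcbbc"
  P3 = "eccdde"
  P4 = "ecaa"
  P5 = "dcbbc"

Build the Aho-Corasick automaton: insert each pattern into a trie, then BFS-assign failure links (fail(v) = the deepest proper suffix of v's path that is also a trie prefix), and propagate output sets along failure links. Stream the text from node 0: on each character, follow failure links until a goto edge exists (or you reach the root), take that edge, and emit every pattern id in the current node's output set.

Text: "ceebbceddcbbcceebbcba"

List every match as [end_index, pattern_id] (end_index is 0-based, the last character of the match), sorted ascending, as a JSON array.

Build:
Trie (insert patterns):
  0='ε' goto c→3 d→1 e→14
  1='d' goto c→2 d→9
  2='dc' goto b→22  ←P0
  3='c' goto e→4
  4='ce' goto e→5
  5='cee' goto b→6
  6='ceeb' goto b→7
  7='ceebb' goto c→8
  8='ceebbc' goto ·  ←P1
  9='dd' goto c→10
  10='ddc' goto b→11
  11='ddcb' goto b→12
  12='ddcbb' goto c→13
  13='ddcbbc' goto ·  ←P2
  14='e' goto c→15
  15='ec' goto a→20 c→16
  16='ecc' goto d→17
  17='eccd' goto d→18
  18='eccdd' goto e→19
  19='eccdde' goto ·  ←P3
  20='eca' goto a→21
  21='ecaa' goto ·  ←P4
  22='dcb' goto b→23
  23='dcbb' goto c→24
  24='dcbbc' goto ·  ←P5

Failure links (BFS by depth):
  n1('d'): parent n0 fail=0; on 'd' 0 → fail=0;  out ∅∪∅=∅
  n3('c'): parent n0 fail=0; on 'c' 0 → fail=0;  out ∅∪∅=∅
  n14('e'): parent n0 fail=0; on 'e' 0 → fail=0;  out ∅∪∅=∅
  n2('dc'): parent n1 fail=0; on 'c' 0 → fail=3;  out {0}∪∅={0}
  n4('ce'): parent n3 fail=0; on 'e' 0 → fail=14;  out ∅∪∅=∅
  n9('dd'): parent n1 fail=0; on 'd' 0 → fail=1;  out ∅∪∅=∅
  n15('ec'): parent n14 fail=0; on 'c' 0 → fail=3;  out ∅∪∅=∅
  n5('cee'): parent n4 fail=14; on 'e' 14→0 → fail=14;  out ∅∪∅=∅
  n10('ddc'): parent n9 fail=1; on 'c' 1 → fail=2;  out ∅∪{0}={0}
  n16('ecc'): parent n15 fail=3; on 'c' 3→0 → fail=3;  out ∅∪∅=∅
  n20('eca'): parent n15 fail=3; on 'a' 3→0 → fail=0;  out ∅∪∅=∅
  n22('dcb'): parent n2 fail=3; on 'b' 3→0 → fail=0;  out ∅∪∅=∅
  n6('ceeb'): parent n5 fail=14; on 'b' 14→0 → fail=0;  out ∅∪∅=∅
  n11('ddcb'): parent n10 fail=2; on 'b' 2 → fail=22;  out ∅∪∅=∅
  n17('eccd'): parent n16 fail=3; on 'd' 3→0 → fail=1;  out ∅∪∅=∅
  n21('ecaa'): parent n20 fail=0; on 'a' 0 → fail=0;  out {4}∪∅={4}
  n23('dcbb'): parent n22 fail=0; on 'b' 0 → fail=0;  out ∅∪∅=∅
  n7('ceebb'): parent n6 fail=0; on 'b' 0 → fail=0;  out ∅∪∅=∅
  n12('ddcbb'): parent n11 fail=22; on 'b' 22 → fail=23;  out ∅∪∅=∅
  n18('eccdd'): parent n17 fail=1; on 'd' 1 → fail=9;  out ∅∪∅=∅
  n24('dcbbc'): parent n23 fail=0; on 'c' 0 → fail=3;  out {5}∪∅={5}
  n8('ceebbc'): parent n7 fail=0; on 'c' 0 → fail=3;  out {1}∪∅={1}
  n13('ddcbbc'): parent n12 fail=23; on 'c' 23 → fail=24;  out {2}∪{5}={2,5}
  n19('eccdde'): parent n18 fail=9; on 'e' 9→1→0 → fail=14;  out {3}∪∅={3}

Scan:
pos 0 'c': at 3
pos 1 'e': at 4
pos 2 'e': at 5
pos 3 'b': at 6
pos 4 'b': at 7
pos 5 'c': at 8  ** P1@[0:5]
pos 6 'e': at 4 ·f
pos 7 'd': at 1 ·f
pos 8 'd': at 9
pos 9 'c': at 10  ** P0@[8:9]
pos 10 'b': at 11
pos 11 'b': at 12
pos 12 'c': at 13  ** P2@[7:12],P5@[8:12]
pos 13 'c': at 3 ·f
pos 14 'e': at 4
pos 15 'e': at 5
pos 16 'b': at 6
pos 17 'b': at 7
pos 18 'c': at 8  ** P1@[13:18]
pos 19 'b': at 0 ·f
pos 20 'a': at 0

Result: [[5,1],[9,0],[12,2],[12,5],[18,1]]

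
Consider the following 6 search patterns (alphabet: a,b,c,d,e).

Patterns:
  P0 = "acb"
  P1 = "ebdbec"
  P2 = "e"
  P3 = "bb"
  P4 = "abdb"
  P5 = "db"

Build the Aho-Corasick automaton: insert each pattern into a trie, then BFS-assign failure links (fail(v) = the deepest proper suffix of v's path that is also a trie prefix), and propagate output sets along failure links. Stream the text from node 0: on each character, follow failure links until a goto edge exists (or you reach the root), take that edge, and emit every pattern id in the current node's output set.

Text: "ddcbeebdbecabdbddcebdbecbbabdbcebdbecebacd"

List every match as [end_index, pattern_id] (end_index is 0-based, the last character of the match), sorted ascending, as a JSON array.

Construct AC machine:
Trie nodes:
  0='ε' goto a→1 b→10 d→15 e→4
  1='a' goto b→12 c→2
  2='ac' goto b→3
  3='acb' goto ·  ←P0
  4='e' goto b→5  ←P2
  5='eb' goto d→6
  6='ebd' goto b→7
  7='ebdb' goto e→8
  8='ebdbe' goto c→9
  9='ebdbec' goto ·  ←P1
  10='b' goto b→11
  11='bb' goto ·  ←P3
  12='ab' goto d→13
  13='abd' goto b→14
  14='abdb' goto ·  ←P4
  15='d' goto b→16
  16='db' goto ·  ←P5

BFS fail/out derivation:
  n1('a'): parent n0 fail=0; on 'a' 0 → fail=0;  out ∅∪∅=∅
  n4('e'): parent n0 fail=0; on 'e' 0 → fail=0;  out {2}∪∅={2}
  n10('b'): parent n0 fail=0; on 'b' 0 → fail=0;  out ∅∪∅=∅
  n15('d'): parent n0 fail=0; on 'd' 0 → fail=0;  out ∅∪∅=∅
  n2('ac'): parent n1 fail=0; on 'c' 0 → fail=0;  out ∅∪∅=∅
  n5('eb'): parent n4 fail=0; on 'b' 0 → fail=10;  out ∅∪∅=∅
  n11('bb'): parent n10 fail=0; on 'b' 0 → fail=10;  out {3}∪∅={3}
  n12('ab'): parent n1 fail=0; on 'b' 0 → fail=10;  out ∅∪∅=∅
  n16('db'): parent n15 fail=0; on 'b' 0 → fail=10;  out {5}∪∅={5}
  n3('acb'): parent n2 fail=0; on 'b' 0 → fail=10;  out {0}∪∅={0}
  n6('ebd'): parent n5 fail=10; on 'd' 10→0 → fail=15;  out ∅∪∅=∅
  n13('abd'): parent n12 fail=10; on 'd' 10→0 → fail=15;  out ∅∪∅=∅
  n7('ebdb'): parent n6 fail=15; on 'b' 15 → fail=16;  out ∅∪{5}={5}
  n14('abdb'): parent n13 fail=15; on 'b' 15 → fail=16;  out {4}∪{5}={4,5}
  n8('ebdbe'): parent n7 fail=16; on 'e' 16→10→0 → fail=4;  out ∅∪{2}={2}
  n9('ebdbec'): parent n8 fail=4; on 'c' 4→0 → fail=0;  out {1}∪∅={1}

Scan:
pos 0 'd': at 15
pos 1 'd': at 15 (fail-walked)
pos 2 'c': at 0 (fail-walked)
pos 3 'b': at 10
pos 4 'e': at 4 (fail-walked)  ** P2@[4:4]
pos 5 'e': at 4 (fail-walked)  ** P2@[5:5]
pos 6 'b': at 5
pos 7 'd': at 6
pos 8 'b': at 7  ** P5@[7:8]
pos 9 'e': at 8  ** P2@[9:9]
pos 10 'c': at 9  ** P1@[5:10]
pos 11 'a': at 1 (fail-walked)
pos 12 'b': at 12
pos 13 'd': at 13
pos 14 'b': at 14  ** P4@[11:14],P5@[13:14]
pos 15 'd': at 15 (fail-walked)
pos 16 'd': at 15 (fail-walked)
pos 17 'c': at 0 (fail-walked)
pos 18 'e': at 4  ** P2@[18:18]
pos 19 'b': at 5
pos 20 'd': at 6
pos 21 'b': at 7  ** P5@[20:21]
pos 22 'e': at 8  ** P2@[22:22]
pos 23 'c': at 9  ** P1@[18:23]
pos 24 'b': at 10 (fail-walked)
pos 25 'b': at 11  ** P3@[24:25]
pos 26 'a': at 1 (fail-walked)
pos 27 'b': at 12
pos 28 'd': at 13
pos 29 'b': at 14  ** P4@[26:29],P5@[28:29]
pos 30 'c': at 0 (fail-walked)
pos 31 'e': at 4  ** P2@[31:31]
pos 32 'b': at 5
pos 33 'd': at 6
pos 34 'b': at 7  ** P5@[33:34]
pos 35 'e': at 8  ** P2@[35:35]
pos 36 'c': at 9  ** P1@[31:36]
pos 37 'e': at 4 (fail-walked)  ** P2@[37:37]
pos 38 'b': at 5
pos 39 'a': at 1 (fail-walked)
pos 40 'c': at 2
pos 41 'd': at 15 (fail-walked)

Matches: [[4,2],[5,2],[8,5],[9,2],[10,1],[14,4],[14,5],[18,2],[21,5],[22,2],[23,1],[25,3],[29,4],[29,5],[31,2],[34,5],[35,2],[36,1],[37,2]]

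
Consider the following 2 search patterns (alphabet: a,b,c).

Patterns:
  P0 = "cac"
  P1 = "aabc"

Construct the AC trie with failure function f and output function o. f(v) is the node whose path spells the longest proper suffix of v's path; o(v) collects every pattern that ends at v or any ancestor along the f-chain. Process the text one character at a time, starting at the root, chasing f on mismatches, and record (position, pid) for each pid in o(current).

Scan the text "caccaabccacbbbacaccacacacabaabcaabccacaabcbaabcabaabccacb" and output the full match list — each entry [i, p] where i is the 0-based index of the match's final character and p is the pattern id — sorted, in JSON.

Build:
Trie (insert patterns):
  0='ε' goto a→4 c→1
  1='c' goto a→2
  2='ca' goto c→3
  3='cac' goto ·  ←P0
  4='a' goto a→5
  5='aa' goto b→6
  6='aab' goto c→7
  7='aabc' goto ·  ←P1

BFS fail/out derivation:
  fail(1) 'c': from fail(0)=0 chase 'c': 0 ⇒ 0;  out=∅∪out(0)=∅
  fail(4) 'a': from fail(0)=0 chase 'a': 0 ⇒ 0;  out=∅∪out(0)=∅
  fail(2) 'ca': from fail(1)=0 chase 'a': 0 ⇒ 4;  out=∅∪out(4)=∅
  fail(5) 'aa': from fail(4)=0 chase 'a': 0 ⇒ 4;  out=∅∪out(4)=∅
  fail(3) 'cac': from fail(2)=4 chase 'c': 4→0 ⇒ 1;  out={0}∪out(1)={0}
  fail(6) 'aab': from fail(5)=4 chase 'b': 4→0 ⇒ 0;  out=∅∪out(0)=∅
  fail(7) 'aabc': from fail(6)=0 chase 'c': 0 ⇒ 1;  out={1}∪out(1)={1}

Scan:
pos 0 'c': at 1
pos 1 'a': at 2
pos 2 'c': at 3  ** P0@[0:2]
pos 3 'c': at 1 (via fail)
pos 4 'a': at 2
pos 5 'a': at 5 (via fail)
pos 6 'b': at 6
pos 7 'c': at 7  ** P1@[4:7]
pos 8 'c': at 1 (via fail)
pos 9 'a': at 2
pos 10 'c': at 3  ** P0@[8:10]
pos 11 'b': at 0 (via fail)
pos 12 'b': at 0
pos 13 'b': at 0
pos 14 'a': at 4
pos 15 'c': at 1 (via fail)
pos 16 'a': at 2
pos 17 'c': at 3  ** P0@[15:17]
pos 18 'c': at 1 (via fail)
pos 19 'a': at 2
pos 20 'c': at 3  ** P0@[18:20]
pos 21 'a': at 2 (via fail)
pos 22 'c': at 3  ** P0@[20:22]
pos 23 'a': at 2 (via fail)
pos 24 'c': at 3  ** P0@[22:24]
pos 25 'a': at 2 (via fail)
pos 26 'b': at 0 (via fail)
pos 27 'a': at 4
pos 28 'a': at 5
pos 29 'b': at 6
pos 30 'c': at 7  ** P1@[27:30]
pos 31 'a': at 2 (via fail)
pos 32 'a': at 5 (via fail)
pos 33 'b': at 6
pos 34 'c': at 7  ** P1@[31:34]
pos 35 'c': at 1 (via fail)
pos 36 'a': at 2
pos 37 'c': at 3  ** P0@[35:37]
pos 38 'a': at 2 (via fail)
pos 39 'a': at 5 (via fail)
pos 40 'b': at 6
pos 41 'c': at 7  ** P1@[38:41]
pos 42 'b': at 0 (via fail)
pos 43 'a': at 4
pos 44 'a': at 5
pos 45 'b': at 6
pos 46 'c': at 7  ** P1@[43:46]
pos 47 'a': at 2 (via fail)
pos 48 'b': at 0 (via fail)
pos 49 'a': at 4
pos 50 'a': at 5
pos 51 'b': at 6
pos 52 'c': at 7  ** P1@[49:52]
pos 53 'c': at 1 (via fail)
pos 54 'a': at 2
pos 55 'c': at 3  ** P0@[53:55]
pos 56 'b': at 0 (via fail)

All matches (sorted): [[2,0],[7,1],[10,0],[17,0],[20,0],[22,0],[24,0],[30,1],[34,1],[37,0],[41,1],[46,1],[52,1],[55,0]]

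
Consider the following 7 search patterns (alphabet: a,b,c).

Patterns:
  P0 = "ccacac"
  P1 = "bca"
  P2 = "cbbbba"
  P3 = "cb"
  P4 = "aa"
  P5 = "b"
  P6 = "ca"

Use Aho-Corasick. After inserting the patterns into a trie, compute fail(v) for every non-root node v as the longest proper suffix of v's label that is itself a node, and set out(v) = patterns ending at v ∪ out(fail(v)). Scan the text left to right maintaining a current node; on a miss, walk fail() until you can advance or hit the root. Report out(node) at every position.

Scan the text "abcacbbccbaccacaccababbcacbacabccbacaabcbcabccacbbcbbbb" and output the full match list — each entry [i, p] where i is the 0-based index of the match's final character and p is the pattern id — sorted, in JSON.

Construct AC machine:
Trie nodes:
  n0 'ε': a→15 b→7 c→1
  n1 'c': a→17 b→10 c→2
  n2 'cc': a→3
  n3 'cca': c→4
  n4 'ccac': a→5
  n5 'ccaca': c→6
  n6 'ccacac': ·  ←P0
  n7 'b': c→8  ←P5
  n8 'bc': a→9
  n9 'bca': ·  ←P1
  n10 'cb': b→11  ←P3
  n11 'cbb': b→12
  n12 'cbbb': b→13
  n13 'cbbbb': a→14
  n14 'cbbbba': ·  ←P2
  n15 'a': a→16
  n16 'aa': ·  ←P4
  n17 'ca': ·  ←P6

BFS fail/out derivation:
  fail(1) 'c': from fail(0)=0 chase 'c': 0 ⇒ 0;  out=∅∪out(0)=∅
  fail(7) 'b': from fail(0)=0 chase 'b': 0 ⇒ 0;  out={5}∪out(0)={5}
  fail(15) 'a': from fail(0)=0 chase 'a': 0 ⇒ 0;  out=∅∪out(0)=∅
  fail(2) 'cc': from fail(1)=0 chase 'c': 0 ⇒ 1;  out=∅∪out(1)=∅
  fail(8) 'bc': from fail(7)=0 chase 'c': 0 ⇒ 1;  out=∅∪out(1)=∅
  fail(10) 'cb': from fail(1)=0 chase 'b': 0 ⇒ 7;  out={3}∪out(7)={3,5}
  fail(16) 'aa': from fail(15)=0 chase 'a': 0 ⇒ 15;  out={4}∪out(15)={4}
  fail(17) 'ca': from fail(1)=0 chase 'a': 0 ⇒ 15;  out={6}∪out(15)={6}
  fail(3) 'cca': from fail(2)=1 chase 'a': 1 ⇒ 17;  out=∅∪out(17)={6}
  fail(9) 'bca': from fail(8)=1 chase 'a': 1 ⇒ 17;  out={1}∪out(17)={1,6}
  fail(11) 'cbb': from fail(10)=7 chase 'b': 7→0 ⇒ 7;  out=∅∪out(7)={5}
  fail(4) 'ccac': from fail(3)=17 chase 'c': 17→15→0 ⇒ 1;  out=∅∪out(1)=∅
  fail(12) 'cbbb': from fail(11)=7 chase 'b': 7→0 ⇒ 7;  out=∅∪out(7)={5}
  fail(5) 'ccaca': from fail(4)=1 chase 'a': 1 ⇒ 17;  out=∅∪out(17)={6}
  fail(13) 'cbbbb': from fail(12)=7 chase 'b': 7→0 ⇒ 7;  out=∅∪out(7)={5}
  fail(6) 'ccacac': from fail(5)=17 chase 'c': 17→15→0 ⇒ 1;  out={0}∪out(1)={0}
  fail(14) 'cbbbba': from fail(13)=7 chase 'a': 7→0 ⇒ 15;  out={2}∪out(15)={2}

Run:
[0] read 'a'  n0⇒n15
[1] read 'b'  n15⇒n7 (via fail)  → match P5@[1:1]
[2] read 'c'  n7⇒n8
[3] read 'a'  n8⇒n9  → match P1@[1:3],P6@[2:3]
[4] read 'c'  n9⇒n1 (via fail)
[5] read 'b'  n1⇒n10  → match P3@[4:5],P5@[5:5]
[6] read 'b'  n10⇒n11  → match P5@[6:6]
[7] read 'c'  n11⇒n8 (via fail)
[8] read 'c'  n8⇒n2 (via fail)
[9] read 'b'  n2⇒n10 (via fail)  → match P3@[8:9],P5@[9:9]
[10] read 'a'  n10⇒n15 (via fail)
[11] read 'c'  n15⇒n1 (via fail)
[12] read 'c'  n1⇒n2
[13] read 'a'  n2⇒n3  → match P6@[12:13]
[14] read 'c'  n3⇒n4
[15] read 'a'  n4⇒n5  → match P6@[14:15]
[16] read 'c'  n5⇒n6  → match P0@[11:16]
[17] read 'c'  n6⇒n2 (via fail)
[18] read 'a'  n2⇒n3  → match P6@[17:18]
[19] read 'b'  n3⇒n7 (via fail)  → match P5@[19:19]
[20] read 'a'  n7⇒n15 (via fail)
[21] read 'b'  n15⇒n7 (via fail)  → match P5@[21:21]
[22] read 'b'  n7⇒n7 (via fail)  → match P5@[22:22]
[23] read 'c'  n7⇒n8
[24] read 'a'  n8⇒n9  → match P1@[22:24],P6@[23:24]
[25] read 'c'  n9⇒n1 (via fail)
[26] read 'b'  n1⇒n10  → match P3@[25:26],P5@[26:26]
[27] read 'a'  n10⇒n15 (via fail)
[28] read 'c'  n15⇒n1 (via fail)
[29] read 'a'  n1⇒n17  → match P6@[28:29]
[30] read 'b'  n17⇒n7 (via fail)  → match P5@[30:30]
[31] read 'c'  n7⇒n8
[32] read 'c'  n8⇒n2 (via fail)
[33] read 'b'  n2⇒n10 (via fail)  → match P3@[32:33],P5@[33:33]
[34] read 'a'  n10⇒n15 (via fail)
[35] read 'c'  n15⇒n1 (via fail)
[36] read 'a'  n1⇒n17  → match P6@[35:36]
[37] read 'a'  n17⇒n16 (via fail)  → match P4@[36:37]
[38] read 'b'  n16⇒n7 (via fail)  → match P5@[38:38]
[39] read 'c'  n7⇒n8
[40] read 'b'  n8⇒n10 (via fail)  → match P3@[39:40],P5@[40:40]
[41] read 'c'  n10⇒n8 (via fail)
[42] read 'a'  n8⇒n9  → match P1@[40:42],P6@[41:42]
[43] read 'b'  n9⇒n7 (via fail)  → match P5@[43:43]
[44] read 'c'  n7⇒n8
[45] read 'c'  n8⇒n2 (via fail)
[46] read 'a'  n2⇒n3  → match P6@[45:46]
[47] read 'c'  n3⇒n4
[48] read 'b'  n4⇒n10 (via fail)  → match P3@[47:48],P5@[48:48]
[49] read 'b'  n10⇒n11  → match P5@[49:49]
[50] read 'c'  n11⇒n8 (via fail)
[51] read 'b'  n8⇒n10 (via fail)  → match P3@[50:51],P5@[51:51]
[52] read 'b'  n10⇒n11  → match P5@[52:52]
[53] read 'b'  n11⇒n12  → match P5@[53:53]
[54] read 'b'  n12⇒n13  → match P5@[54:54]

Matches: [[1,5],[3,1],[3,6],[5,3],[5,5],[6,5],[9,3],[9,5],[13,6],[15,6],[16,0],[18,6],[19,5],[21,5],[22,5],[24,1],[24,6],[26,3],[26,5],[29,6],[30,5],[33,3],[33,5],[36,6],[37,4],[38,5],[40,3],[40,5],[42,1],[42,6],[43,5],[46,6],[48,3],[48,5],[49,5],[51,3],[51,5],[52,5],[53,5],[54,5]]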